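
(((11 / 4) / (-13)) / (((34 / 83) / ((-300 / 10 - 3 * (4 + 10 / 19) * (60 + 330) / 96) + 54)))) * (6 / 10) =12974643 / 1343680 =9.66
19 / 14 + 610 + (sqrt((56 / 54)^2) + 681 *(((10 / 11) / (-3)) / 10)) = 2460529 / 4158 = 591.76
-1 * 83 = -83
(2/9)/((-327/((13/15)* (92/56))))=-299/309015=-0.00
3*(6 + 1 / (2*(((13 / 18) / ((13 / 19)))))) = 369 / 19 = 19.42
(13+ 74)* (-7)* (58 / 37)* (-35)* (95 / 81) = 39148550 / 999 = 39187.74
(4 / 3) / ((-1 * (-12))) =1 / 9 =0.11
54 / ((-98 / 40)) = -1080 / 49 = -22.04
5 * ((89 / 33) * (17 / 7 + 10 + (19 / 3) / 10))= 244127 / 1386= 176.14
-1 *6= -6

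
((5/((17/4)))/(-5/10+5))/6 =20/459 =0.04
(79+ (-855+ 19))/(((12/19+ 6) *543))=-14383/68418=-0.21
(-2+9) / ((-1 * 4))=-1.75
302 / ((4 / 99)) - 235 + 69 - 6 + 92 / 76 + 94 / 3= 836195 / 114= 7335.04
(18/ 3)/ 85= 6/ 85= 0.07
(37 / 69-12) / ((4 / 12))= -791 / 23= -34.39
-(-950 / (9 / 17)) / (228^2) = 425 / 12312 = 0.03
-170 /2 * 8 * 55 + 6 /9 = -112198 /3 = -37399.33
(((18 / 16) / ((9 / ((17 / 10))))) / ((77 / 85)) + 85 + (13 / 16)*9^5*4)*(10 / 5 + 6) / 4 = 383988.97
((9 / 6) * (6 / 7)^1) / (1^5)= 9 / 7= 1.29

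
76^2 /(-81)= -5776 /81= -71.31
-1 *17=-17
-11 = -11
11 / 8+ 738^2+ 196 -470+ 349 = 4357763 / 8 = 544720.38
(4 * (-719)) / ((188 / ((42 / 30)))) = -5033 / 235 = -21.42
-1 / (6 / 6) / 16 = -1 / 16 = -0.06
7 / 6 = 1.17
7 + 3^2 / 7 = 58 / 7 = 8.29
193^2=37249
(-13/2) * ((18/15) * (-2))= 78/5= 15.60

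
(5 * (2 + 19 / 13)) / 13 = 225 / 169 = 1.33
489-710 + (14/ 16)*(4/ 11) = -4855/ 22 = -220.68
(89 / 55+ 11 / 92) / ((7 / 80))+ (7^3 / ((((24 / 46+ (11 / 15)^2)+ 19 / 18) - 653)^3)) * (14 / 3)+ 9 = 578740959867359560715847 / 20053421887280145184667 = 28.86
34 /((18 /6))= 34 /3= 11.33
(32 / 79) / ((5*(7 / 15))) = 96 / 553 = 0.17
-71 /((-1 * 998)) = 71 /998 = 0.07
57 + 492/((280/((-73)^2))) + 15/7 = 659607/70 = 9422.96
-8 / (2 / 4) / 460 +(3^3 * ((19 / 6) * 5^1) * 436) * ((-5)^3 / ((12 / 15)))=-6698390633 / 230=-29123437.53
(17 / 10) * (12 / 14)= 51 / 35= 1.46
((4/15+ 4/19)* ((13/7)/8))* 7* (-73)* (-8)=129064/285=452.86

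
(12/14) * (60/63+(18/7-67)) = -2666/49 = -54.41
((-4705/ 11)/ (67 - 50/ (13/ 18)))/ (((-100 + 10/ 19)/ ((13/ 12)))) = -3021551/ 1446984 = -2.09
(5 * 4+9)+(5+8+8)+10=60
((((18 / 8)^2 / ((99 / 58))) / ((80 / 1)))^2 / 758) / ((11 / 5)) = 68121 / 82648924160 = 0.00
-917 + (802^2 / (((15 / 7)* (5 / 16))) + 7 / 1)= 71970598 / 75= 959607.97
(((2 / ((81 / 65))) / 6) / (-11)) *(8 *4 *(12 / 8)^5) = -65 / 11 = -5.91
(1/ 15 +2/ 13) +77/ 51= 1912/ 1105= 1.73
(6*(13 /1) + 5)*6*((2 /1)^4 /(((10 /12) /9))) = 430272 /5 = 86054.40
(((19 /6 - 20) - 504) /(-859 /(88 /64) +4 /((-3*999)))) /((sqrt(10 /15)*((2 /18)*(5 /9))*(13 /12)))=1668954375*sqrt(6) /267740564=15.27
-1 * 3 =-3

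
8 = 8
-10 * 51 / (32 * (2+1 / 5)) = -1275 / 176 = -7.24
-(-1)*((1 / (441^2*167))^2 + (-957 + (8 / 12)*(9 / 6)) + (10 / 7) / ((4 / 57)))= -1973910250299035851 / 2109683449437858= -935.64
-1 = -1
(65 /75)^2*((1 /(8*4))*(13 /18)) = 2197 /129600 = 0.02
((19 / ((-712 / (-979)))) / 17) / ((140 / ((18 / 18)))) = 0.01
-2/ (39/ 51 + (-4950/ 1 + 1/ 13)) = 221/ 546882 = 0.00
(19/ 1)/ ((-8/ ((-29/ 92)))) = 0.75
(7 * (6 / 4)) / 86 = 21 / 172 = 0.12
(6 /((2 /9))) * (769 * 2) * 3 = 124578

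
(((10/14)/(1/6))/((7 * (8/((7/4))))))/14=15/1568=0.01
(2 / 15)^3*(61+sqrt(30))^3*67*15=1999816*sqrt(30) / 75+124604456 / 225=699843.49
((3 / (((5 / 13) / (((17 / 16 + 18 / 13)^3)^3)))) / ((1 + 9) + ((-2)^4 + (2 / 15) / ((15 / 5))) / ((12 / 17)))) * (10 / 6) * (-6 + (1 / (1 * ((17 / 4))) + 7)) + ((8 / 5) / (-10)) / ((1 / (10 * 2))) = 32440094770356710031876825283 / 21053313011029385999810560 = 1540.85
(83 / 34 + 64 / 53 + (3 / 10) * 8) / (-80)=-54499 / 720800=-0.08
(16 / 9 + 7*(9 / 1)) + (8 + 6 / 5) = 3329 / 45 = 73.98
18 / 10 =9 / 5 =1.80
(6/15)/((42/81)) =27/35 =0.77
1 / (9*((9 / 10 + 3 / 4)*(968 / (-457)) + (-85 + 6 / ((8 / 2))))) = -4570 / 3578103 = -0.00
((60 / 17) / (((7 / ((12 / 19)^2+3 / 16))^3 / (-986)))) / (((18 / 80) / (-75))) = 704244729054375 / 1032751179712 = 681.91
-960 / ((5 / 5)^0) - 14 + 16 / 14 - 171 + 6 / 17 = -136077 / 119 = -1143.50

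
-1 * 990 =-990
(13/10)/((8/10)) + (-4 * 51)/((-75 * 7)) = 2819/1400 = 2.01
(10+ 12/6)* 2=24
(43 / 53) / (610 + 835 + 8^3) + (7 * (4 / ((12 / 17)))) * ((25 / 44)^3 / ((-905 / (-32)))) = 38633401913 / 149925178986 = 0.26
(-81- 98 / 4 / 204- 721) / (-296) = 8845 / 3264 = 2.71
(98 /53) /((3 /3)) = 98 /53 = 1.85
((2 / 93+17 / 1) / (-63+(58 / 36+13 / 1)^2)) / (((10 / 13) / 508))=564523128 / 7557335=74.70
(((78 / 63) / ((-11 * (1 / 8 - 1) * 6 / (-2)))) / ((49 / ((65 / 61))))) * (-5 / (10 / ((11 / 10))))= 676 / 1318149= 0.00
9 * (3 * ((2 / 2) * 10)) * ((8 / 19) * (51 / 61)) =110160 / 1159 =95.05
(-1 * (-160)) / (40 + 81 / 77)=12320 / 3161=3.90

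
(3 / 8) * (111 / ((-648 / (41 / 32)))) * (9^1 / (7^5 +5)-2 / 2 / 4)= 353461 / 17215488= 0.02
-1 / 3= -0.33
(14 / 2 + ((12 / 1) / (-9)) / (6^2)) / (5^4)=188 / 16875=0.01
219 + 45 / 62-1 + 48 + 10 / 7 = 268.15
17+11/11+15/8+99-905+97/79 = -784.90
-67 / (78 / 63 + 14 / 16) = -31.71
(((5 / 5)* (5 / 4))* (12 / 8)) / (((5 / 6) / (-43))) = -387 / 4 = -96.75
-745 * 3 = -2235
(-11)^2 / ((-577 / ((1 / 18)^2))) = -121 / 186948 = -0.00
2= 2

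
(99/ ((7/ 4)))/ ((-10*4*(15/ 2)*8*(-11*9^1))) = 1/ 4200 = 0.00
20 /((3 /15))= 100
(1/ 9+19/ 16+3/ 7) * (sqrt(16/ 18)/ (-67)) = -1741 * sqrt(2)/ 101304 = -0.02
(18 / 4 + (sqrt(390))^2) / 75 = 263 / 50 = 5.26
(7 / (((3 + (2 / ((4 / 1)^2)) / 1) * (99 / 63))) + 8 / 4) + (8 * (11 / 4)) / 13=18296 / 3575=5.12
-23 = -23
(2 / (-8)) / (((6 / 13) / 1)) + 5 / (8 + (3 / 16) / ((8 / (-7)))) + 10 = 243041 / 24072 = 10.10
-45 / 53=-0.85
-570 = -570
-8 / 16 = -1 / 2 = -0.50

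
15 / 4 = 3.75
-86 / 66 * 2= -86 / 33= -2.61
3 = 3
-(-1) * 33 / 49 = 0.67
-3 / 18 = -1 / 6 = -0.17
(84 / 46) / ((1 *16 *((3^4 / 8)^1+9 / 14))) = 49 / 4623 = 0.01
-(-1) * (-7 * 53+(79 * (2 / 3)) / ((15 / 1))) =-367.49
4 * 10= 40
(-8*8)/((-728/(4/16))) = 2/91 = 0.02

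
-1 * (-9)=9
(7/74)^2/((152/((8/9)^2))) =98/2106891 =0.00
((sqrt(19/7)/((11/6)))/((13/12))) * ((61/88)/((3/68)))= 12444 * sqrt(133)/11011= 13.03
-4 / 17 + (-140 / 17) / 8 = -43 / 34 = -1.26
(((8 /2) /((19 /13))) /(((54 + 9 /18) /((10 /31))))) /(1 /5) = 5200 /64201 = 0.08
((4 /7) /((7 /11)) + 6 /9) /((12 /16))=2.09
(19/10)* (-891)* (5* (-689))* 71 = 828149751/2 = 414074875.50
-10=-10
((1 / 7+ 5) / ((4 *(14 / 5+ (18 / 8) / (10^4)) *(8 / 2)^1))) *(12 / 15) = 72000 / 784063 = 0.09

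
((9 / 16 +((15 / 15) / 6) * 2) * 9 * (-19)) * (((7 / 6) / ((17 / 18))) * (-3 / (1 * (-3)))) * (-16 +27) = -566181 / 272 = -2081.55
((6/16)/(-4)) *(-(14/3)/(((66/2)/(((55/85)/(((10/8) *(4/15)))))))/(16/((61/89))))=427/387328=0.00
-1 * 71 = -71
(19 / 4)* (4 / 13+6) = 779 / 26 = 29.96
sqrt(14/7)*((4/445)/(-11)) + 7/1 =7 -4*sqrt(2)/4895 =7.00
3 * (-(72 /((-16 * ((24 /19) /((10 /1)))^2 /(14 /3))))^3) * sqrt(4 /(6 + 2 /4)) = 5365455678.42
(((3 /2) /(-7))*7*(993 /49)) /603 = -331 /6566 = -0.05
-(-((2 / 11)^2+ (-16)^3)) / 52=-9531 / 121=-78.77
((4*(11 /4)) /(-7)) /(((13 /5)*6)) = -55 /546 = -0.10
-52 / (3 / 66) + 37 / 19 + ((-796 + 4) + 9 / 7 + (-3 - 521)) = -326750 / 133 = -2456.77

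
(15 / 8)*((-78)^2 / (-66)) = -172.84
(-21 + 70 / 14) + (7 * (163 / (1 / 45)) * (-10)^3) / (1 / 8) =-410760016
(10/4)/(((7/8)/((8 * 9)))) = 1440/7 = 205.71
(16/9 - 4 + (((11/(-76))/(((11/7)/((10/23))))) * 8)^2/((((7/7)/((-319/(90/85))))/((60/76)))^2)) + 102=3664501750982/620458281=5906.12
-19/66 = -0.29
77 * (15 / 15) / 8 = 77 / 8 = 9.62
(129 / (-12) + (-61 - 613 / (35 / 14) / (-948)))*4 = -338869 / 1185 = -285.97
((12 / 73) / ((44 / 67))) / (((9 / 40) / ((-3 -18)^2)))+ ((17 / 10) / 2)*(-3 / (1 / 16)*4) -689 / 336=438923137 / 1349040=325.36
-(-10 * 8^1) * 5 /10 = 40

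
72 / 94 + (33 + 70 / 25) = 8593 / 235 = 36.57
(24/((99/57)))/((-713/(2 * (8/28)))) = -608/54901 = -0.01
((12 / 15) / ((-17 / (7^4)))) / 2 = -4802 / 85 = -56.49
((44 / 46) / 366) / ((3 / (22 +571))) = 6523 / 12627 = 0.52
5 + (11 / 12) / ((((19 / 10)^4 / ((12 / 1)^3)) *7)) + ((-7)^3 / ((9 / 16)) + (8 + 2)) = -4740698191 / 8210223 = -577.41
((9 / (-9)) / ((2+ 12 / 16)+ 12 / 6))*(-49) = 10.32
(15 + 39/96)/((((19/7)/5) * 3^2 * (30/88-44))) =-11165/154584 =-0.07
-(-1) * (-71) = -71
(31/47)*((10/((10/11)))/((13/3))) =1023/611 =1.67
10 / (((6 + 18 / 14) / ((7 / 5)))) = 1.92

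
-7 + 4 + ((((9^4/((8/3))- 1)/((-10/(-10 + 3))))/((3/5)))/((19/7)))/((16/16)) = 1054.10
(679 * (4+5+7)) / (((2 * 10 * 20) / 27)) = 18333 / 25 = 733.32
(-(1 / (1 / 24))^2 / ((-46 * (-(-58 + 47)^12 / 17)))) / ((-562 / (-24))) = -58752 / 20283662598747823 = -0.00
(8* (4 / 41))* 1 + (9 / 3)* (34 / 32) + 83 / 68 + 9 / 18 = 5.69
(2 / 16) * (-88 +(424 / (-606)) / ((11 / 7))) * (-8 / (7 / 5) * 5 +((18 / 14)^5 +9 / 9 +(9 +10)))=2088351889 / 37345154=55.92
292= 292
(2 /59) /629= 2 /37111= 0.00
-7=-7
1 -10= -9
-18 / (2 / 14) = -126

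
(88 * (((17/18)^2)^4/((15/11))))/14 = 2.92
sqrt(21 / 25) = sqrt(21) / 5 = 0.92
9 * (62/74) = 279/37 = 7.54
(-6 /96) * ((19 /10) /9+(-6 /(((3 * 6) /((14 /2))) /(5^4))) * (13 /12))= 98.73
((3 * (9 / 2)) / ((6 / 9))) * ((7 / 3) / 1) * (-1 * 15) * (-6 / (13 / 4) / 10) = 1701 / 13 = 130.85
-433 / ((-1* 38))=433 / 38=11.39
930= 930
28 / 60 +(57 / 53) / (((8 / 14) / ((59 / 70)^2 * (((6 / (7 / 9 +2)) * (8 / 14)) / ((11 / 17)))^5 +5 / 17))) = 1739920051702425198047311 / 50014709994723632812500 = 34.79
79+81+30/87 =4650/29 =160.34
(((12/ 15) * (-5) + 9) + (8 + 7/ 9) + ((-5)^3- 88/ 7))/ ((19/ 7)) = -7799/ 171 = -45.61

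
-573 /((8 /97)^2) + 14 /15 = -80869459 /960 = -84239.02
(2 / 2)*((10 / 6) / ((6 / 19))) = 95 / 18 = 5.28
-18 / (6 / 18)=-54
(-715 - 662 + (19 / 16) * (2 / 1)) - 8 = -1382.62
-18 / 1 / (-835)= 18 / 835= 0.02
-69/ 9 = -23/ 3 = -7.67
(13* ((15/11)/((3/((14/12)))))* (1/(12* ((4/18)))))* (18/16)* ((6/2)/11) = 12285/15488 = 0.79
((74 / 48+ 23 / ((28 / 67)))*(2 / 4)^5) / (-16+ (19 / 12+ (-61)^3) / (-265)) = 2518825 / 1197447104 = 0.00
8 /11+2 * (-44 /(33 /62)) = -5432 /33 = -164.61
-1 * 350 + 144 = -206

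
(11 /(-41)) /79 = -11 /3239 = -0.00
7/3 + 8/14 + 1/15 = 2.97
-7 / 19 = -0.37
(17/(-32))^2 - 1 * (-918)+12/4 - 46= 896289/1024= 875.28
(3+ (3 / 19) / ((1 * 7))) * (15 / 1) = 6030 / 133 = 45.34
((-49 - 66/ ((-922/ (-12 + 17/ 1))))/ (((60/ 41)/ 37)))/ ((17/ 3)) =-8504302/ 39185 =-217.03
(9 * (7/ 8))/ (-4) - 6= -255/ 32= -7.97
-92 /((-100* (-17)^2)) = 0.00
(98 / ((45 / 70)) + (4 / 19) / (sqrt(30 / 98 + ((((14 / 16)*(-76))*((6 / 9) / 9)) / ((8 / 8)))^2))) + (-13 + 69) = 208.49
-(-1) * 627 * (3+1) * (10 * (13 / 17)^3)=55100760 / 4913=11215.30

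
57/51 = 19/17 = 1.12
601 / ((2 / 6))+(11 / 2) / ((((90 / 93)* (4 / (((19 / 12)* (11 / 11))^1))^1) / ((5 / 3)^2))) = 9379147 / 5184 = 1809.25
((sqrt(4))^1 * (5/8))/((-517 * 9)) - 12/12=-18617/18612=-1.00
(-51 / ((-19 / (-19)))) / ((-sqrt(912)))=17 * sqrt(57) / 76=1.69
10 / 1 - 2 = 8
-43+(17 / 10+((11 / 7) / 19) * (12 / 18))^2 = -39.92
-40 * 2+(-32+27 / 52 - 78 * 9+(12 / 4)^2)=-41833 / 52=-804.48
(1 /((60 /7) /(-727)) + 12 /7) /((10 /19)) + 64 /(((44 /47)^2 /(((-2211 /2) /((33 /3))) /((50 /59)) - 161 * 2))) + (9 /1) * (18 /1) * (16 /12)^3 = -3247183361 /101640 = -31947.89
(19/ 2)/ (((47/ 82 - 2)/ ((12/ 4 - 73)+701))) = -491549/ 117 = -4201.27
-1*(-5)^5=3125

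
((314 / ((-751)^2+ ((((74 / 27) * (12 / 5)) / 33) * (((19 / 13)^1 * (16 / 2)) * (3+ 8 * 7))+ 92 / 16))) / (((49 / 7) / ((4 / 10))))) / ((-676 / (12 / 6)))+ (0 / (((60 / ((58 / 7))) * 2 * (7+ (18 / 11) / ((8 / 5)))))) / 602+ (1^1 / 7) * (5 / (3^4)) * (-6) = -809032655282 / 15290689990797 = -0.05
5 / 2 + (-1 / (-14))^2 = 2.51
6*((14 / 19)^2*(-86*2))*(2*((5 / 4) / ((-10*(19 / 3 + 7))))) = 18963 / 1805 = 10.51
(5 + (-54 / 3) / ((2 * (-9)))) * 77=462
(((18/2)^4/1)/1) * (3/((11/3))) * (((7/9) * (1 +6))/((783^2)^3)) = 0.00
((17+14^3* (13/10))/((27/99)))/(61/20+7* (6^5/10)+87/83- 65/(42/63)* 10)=65447492/22272045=2.94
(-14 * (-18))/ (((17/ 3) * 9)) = 84/ 17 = 4.94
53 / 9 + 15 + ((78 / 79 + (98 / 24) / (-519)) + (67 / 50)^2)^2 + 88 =689052742242407029 / 5910053909765625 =116.59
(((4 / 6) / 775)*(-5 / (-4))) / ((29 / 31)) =1 / 870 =0.00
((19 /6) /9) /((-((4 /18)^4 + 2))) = -4617 /26276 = -0.18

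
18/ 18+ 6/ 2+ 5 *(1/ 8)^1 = 37/ 8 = 4.62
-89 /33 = -2.70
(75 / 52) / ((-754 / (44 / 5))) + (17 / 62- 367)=-55719576 / 151931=-366.74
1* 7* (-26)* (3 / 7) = -78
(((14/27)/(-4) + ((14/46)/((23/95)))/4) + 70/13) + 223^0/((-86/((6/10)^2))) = 5.57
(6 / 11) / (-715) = -6 / 7865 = -0.00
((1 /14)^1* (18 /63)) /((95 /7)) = 1 /665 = 0.00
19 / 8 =2.38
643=643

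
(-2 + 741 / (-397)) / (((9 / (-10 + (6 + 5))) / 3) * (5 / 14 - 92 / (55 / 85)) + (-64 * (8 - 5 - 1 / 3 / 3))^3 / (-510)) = -43943719050 / 136009305315391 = -0.00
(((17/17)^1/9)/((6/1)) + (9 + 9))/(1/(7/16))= 6811/864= 7.88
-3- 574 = -577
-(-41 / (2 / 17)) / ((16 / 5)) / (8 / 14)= 24395 / 128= 190.59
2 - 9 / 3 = -1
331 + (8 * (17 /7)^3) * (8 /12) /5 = 1781603 /5145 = 346.28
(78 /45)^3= 17576 /3375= 5.21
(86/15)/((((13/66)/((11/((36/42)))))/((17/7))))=176902/195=907.19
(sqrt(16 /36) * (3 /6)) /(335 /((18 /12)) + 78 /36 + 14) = 2 /1437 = 0.00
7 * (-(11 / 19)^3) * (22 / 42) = -0.71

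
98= 98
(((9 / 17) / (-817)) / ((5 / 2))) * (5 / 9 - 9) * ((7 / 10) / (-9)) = -28 / 164475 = -0.00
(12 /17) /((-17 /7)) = -84 /289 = -0.29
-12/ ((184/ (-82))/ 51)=6273/ 23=272.74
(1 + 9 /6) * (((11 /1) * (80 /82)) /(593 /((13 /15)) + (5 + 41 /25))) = 357500 /9205853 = 0.04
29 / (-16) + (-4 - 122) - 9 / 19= -38999 / 304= -128.29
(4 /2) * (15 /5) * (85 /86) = 255 /43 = 5.93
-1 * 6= -6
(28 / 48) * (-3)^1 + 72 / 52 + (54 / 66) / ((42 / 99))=569 / 364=1.56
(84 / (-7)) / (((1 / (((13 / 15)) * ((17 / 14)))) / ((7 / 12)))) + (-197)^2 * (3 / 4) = 1745963 / 60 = 29099.38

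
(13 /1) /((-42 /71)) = -923 /42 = -21.98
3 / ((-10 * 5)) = -3 / 50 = -0.06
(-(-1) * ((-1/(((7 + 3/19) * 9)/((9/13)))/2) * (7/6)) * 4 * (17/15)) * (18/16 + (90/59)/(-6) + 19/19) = -117439/2208960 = -0.05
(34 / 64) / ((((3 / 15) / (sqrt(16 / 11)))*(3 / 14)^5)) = 5714380*sqrt(11) / 2673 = 7090.33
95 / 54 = 1.76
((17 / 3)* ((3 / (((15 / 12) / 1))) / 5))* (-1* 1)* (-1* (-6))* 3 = -1224 / 25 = -48.96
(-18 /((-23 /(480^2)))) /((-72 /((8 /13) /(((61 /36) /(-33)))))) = 547430400 /18239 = 30014.28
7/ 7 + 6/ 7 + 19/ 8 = 4.23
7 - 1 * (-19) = 26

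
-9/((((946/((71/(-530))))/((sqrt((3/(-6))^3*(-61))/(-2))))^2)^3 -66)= -261686974902052509/520537438905804200596415211029363614934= -0.00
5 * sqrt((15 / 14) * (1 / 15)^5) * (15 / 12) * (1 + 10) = 11 * sqrt(14) / 504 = 0.08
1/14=0.07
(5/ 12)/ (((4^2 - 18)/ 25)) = -125/ 24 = -5.21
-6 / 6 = -1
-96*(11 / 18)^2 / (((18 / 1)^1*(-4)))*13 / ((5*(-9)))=-1573 / 10935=-0.14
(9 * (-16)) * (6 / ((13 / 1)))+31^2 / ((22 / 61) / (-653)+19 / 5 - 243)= -43649454937 / 619324914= -70.48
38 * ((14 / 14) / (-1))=-38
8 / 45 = 0.18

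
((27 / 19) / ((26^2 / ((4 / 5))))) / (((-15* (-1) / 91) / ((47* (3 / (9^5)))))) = 329 / 13504725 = 0.00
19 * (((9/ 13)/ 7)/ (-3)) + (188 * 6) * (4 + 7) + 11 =1130072/ 91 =12418.37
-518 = -518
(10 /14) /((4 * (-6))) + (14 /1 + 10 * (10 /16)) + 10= 5077 /168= 30.22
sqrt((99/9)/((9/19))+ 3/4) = sqrt(863)/6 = 4.90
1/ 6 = 0.17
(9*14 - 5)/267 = 121/267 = 0.45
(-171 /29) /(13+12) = -171 /725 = -0.24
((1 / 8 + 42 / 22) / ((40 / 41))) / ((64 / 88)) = 7339 / 2560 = 2.87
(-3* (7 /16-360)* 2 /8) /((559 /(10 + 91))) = 1743159 /35776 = 48.72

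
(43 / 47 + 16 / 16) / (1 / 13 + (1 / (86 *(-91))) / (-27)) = 3803436 / 152797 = 24.89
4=4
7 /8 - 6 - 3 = -65 /8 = -8.12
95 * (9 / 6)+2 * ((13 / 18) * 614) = 18529 / 18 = 1029.39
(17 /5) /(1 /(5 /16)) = 17 /16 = 1.06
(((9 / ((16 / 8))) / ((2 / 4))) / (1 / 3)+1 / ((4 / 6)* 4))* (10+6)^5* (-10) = -287047680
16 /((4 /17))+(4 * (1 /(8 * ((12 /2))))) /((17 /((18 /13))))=30059 /442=68.01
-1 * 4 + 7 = 3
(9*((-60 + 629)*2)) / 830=5121 / 415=12.34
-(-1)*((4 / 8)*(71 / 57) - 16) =-1753 / 114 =-15.38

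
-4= -4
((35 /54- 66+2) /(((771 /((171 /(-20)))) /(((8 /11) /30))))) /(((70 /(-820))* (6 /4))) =-484538 /3642975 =-0.13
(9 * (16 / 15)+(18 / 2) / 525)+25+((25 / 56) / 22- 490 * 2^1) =-29117167 / 30800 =-945.36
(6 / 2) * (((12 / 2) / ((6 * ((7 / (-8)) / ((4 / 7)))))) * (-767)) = 1502.69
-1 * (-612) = 612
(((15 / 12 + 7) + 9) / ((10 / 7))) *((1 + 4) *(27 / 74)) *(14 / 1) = 91287 / 296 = 308.40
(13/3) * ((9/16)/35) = 0.07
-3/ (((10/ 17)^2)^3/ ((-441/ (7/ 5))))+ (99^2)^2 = 19216482200541/ 200000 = 96082411.00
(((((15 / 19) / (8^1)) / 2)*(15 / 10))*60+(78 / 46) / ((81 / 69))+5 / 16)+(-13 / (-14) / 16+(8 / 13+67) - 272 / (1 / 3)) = -369544543 / 497952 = -742.13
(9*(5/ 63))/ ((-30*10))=-1/ 420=-0.00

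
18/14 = 9/7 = 1.29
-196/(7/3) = -84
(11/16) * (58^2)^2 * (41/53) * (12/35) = 3827804772/1855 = 2063506.62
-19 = -19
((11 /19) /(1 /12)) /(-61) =-132 /1159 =-0.11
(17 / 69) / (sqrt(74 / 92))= 17 * sqrt(1702) / 2553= 0.27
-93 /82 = -1.13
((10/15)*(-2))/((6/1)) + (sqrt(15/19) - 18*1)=-164/9 + sqrt(285)/19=-17.33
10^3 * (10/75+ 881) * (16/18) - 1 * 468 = 21134564/27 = 782761.63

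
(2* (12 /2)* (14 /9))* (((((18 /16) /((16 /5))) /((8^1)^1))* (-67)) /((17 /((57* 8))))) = -400995 /272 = -1474.25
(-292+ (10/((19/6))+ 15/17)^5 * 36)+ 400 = 136635515498129544/3515706497843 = 38864.31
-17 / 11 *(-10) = 170 / 11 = 15.45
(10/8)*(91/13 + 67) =185/2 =92.50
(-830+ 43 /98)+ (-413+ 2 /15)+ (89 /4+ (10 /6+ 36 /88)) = -13131141 /10780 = -1218.10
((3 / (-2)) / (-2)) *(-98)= -147 / 2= -73.50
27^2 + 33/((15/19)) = 3854/5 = 770.80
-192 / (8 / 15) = -360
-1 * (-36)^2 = -1296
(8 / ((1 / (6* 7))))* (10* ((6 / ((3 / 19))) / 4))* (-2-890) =-28472640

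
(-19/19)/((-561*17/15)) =0.00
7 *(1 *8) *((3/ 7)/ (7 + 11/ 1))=4/ 3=1.33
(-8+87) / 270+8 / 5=511 / 270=1.89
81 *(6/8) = 243/4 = 60.75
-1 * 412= -412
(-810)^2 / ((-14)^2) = 164025 / 49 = 3347.45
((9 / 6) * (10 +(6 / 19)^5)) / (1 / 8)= 297225192 / 2476099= 120.04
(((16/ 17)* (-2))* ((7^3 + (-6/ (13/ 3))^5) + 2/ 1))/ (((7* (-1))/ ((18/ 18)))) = 4038608544/ 44183867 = 91.40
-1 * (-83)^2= -6889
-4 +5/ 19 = -71/ 19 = -3.74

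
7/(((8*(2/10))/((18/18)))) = 35/8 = 4.38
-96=-96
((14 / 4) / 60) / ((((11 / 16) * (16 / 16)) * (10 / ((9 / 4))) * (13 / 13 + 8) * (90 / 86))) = 301 / 148500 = 0.00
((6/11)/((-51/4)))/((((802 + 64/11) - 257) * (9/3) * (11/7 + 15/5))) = -7/1236036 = -0.00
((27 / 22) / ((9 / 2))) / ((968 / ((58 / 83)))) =87 / 441892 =0.00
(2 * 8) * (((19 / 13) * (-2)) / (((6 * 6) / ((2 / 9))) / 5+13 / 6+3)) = -18240 / 14651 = -1.24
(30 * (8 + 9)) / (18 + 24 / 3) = 255 / 13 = 19.62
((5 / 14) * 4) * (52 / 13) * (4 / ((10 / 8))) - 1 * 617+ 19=-4058 / 7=-579.71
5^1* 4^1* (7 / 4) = 35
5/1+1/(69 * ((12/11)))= 4151/828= 5.01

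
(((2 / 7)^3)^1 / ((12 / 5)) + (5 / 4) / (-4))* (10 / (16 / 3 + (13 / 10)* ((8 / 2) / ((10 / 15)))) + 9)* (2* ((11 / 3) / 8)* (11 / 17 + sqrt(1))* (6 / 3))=-8.92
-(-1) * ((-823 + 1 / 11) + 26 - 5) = -8821 / 11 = -801.91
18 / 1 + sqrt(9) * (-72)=-198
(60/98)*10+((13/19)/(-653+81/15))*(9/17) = 313733535/51247826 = 6.12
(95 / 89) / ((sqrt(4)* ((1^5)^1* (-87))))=-95 / 15486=-0.01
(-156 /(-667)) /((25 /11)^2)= 18876 /416875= 0.05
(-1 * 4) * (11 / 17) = -44 / 17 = -2.59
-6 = -6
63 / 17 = 3.71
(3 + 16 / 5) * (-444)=-13764 / 5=-2752.80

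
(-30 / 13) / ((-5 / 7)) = 42 / 13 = 3.23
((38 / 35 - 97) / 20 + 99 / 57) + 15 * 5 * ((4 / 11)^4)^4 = -1869368575809828465963 / 611131407185509741300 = -3.06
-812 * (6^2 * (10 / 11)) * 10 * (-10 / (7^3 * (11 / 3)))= 2113.00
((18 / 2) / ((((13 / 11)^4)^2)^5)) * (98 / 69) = 0.02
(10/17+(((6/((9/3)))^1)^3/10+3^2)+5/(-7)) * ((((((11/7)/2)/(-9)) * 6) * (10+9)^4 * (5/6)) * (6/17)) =-8251404436/42483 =-194228.38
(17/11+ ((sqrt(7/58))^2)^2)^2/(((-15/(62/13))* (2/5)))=-103304602399/53402544624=-1.93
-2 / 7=-0.29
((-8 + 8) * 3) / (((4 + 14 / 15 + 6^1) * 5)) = 0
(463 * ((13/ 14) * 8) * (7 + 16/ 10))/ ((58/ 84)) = 6211608/ 145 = 42838.68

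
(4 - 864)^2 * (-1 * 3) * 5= -11094000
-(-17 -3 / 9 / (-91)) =4640 / 273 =17.00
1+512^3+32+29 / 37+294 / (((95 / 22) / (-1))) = 471775193354 / 3515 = 134217693.70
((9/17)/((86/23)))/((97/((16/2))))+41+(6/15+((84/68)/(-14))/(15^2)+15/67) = 29669858183/712615350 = 41.64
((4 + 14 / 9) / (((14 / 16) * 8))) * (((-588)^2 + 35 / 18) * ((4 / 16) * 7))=155585675 / 324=480202.70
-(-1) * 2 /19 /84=1 /798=0.00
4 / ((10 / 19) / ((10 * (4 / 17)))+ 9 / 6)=304 / 131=2.32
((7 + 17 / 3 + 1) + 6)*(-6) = -118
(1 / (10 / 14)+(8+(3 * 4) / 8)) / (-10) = -109 / 100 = -1.09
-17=-17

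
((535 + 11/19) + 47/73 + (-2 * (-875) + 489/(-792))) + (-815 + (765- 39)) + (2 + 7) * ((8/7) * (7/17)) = 13699916143/6224856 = 2200.84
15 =15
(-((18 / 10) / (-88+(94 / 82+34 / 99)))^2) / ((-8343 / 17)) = 280083177 / 317504738389375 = 0.00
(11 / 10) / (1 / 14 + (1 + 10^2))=77 / 7075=0.01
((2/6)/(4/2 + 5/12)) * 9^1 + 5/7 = 1.96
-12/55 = -0.22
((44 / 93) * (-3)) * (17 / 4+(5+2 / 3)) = -1309 / 93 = -14.08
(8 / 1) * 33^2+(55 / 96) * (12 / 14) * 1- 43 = 970983 / 112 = 8669.49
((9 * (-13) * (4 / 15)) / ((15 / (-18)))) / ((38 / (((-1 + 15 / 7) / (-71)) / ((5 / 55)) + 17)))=3912948 / 236075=16.58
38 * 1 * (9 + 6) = 570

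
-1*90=-90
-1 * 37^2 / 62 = -1369 / 62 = -22.08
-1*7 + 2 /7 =-47 /7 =-6.71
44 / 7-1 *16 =-68 / 7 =-9.71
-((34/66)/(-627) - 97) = 2007044/20691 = 97.00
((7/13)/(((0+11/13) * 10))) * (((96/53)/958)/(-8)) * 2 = -0.00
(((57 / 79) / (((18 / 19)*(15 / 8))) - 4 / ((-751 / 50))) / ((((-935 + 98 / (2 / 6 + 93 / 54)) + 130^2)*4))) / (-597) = -16607857 / 944320689031365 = -0.00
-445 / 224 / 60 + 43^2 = 4970023 / 2688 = 1848.97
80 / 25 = 16 / 5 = 3.20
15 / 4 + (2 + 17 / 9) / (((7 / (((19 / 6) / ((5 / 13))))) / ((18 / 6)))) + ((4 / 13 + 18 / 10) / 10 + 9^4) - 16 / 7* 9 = 537109337 / 81900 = 6558.11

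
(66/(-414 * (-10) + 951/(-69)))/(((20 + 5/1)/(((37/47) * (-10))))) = -112332/22302205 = -0.01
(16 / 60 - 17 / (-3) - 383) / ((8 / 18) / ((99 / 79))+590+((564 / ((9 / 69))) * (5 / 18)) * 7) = -209979 / 5010835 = -0.04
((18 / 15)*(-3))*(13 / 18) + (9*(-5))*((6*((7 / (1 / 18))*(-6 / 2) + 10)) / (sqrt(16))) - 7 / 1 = 124152 / 5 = 24830.40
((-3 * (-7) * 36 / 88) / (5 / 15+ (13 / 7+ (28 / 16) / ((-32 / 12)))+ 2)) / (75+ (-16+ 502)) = 21168 / 4885375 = 0.00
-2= -2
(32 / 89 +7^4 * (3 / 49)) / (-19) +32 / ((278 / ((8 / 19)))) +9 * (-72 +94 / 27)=-624.37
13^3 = 2197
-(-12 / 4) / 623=3 / 623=0.00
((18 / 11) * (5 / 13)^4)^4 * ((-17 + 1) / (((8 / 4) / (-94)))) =12045585937500000000 / 9742364575050936052081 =0.00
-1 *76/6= -38/3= -12.67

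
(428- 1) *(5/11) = 2135/11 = 194.09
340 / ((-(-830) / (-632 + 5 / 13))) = -279174 / 1079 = -258.73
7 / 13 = 0.54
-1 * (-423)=423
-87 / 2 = -43.50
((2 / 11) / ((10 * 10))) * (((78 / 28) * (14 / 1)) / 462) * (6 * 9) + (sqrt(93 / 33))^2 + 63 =2787751 / 42350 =65.83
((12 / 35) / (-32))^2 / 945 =1 / 8232000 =0.00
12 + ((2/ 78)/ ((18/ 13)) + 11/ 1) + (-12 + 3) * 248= -119285/ 54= -2208.98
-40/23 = -1.74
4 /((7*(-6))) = -2 /21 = -0.10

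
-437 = -437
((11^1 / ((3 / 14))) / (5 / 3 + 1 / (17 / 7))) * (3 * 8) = 31416 / 53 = 592.75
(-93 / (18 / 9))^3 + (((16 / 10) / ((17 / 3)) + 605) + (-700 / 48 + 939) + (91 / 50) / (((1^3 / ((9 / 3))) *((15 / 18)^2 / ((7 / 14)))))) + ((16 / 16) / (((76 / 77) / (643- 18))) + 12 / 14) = -3336453036727 / 33915000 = -98376.91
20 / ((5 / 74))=296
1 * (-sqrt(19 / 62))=-sqrt(1178) / 62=-0.55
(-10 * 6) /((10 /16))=-96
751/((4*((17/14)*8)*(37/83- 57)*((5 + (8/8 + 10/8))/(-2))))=0.09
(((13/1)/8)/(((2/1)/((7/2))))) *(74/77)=481/176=2.73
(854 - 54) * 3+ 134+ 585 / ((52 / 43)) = 12071 / 4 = 3017.75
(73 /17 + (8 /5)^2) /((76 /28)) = 20391 /8075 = 2.53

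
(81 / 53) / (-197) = -81 / 10441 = -0.01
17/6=2.83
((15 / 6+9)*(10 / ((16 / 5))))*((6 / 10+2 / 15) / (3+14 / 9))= 3795 / 656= 5.79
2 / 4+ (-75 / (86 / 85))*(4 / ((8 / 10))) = -15916 / 43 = -370.14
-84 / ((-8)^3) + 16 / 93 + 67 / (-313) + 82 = 305982809 / 3725952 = 82.12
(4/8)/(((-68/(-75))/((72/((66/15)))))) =3375/374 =9.02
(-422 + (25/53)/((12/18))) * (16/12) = -89314/159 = -561.72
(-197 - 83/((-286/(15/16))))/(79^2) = -900227/28558816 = -0.03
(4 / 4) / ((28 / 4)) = 1 / 7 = 0.14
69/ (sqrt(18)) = 23 * sqrt(2)/ 2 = 16.26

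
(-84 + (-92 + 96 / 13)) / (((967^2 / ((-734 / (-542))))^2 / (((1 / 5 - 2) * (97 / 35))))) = 0.00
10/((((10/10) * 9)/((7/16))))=35/72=0.49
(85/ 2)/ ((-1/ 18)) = -765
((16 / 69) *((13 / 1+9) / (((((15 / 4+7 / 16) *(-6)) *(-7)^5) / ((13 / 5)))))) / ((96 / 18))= 2288 / 388493805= 0.00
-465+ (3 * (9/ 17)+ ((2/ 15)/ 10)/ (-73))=-43132067/ 93075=-463.41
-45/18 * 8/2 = -10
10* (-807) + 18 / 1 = -8052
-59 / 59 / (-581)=1 / 581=0.00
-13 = -13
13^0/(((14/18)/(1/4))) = 9/28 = 0.32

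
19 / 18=1.06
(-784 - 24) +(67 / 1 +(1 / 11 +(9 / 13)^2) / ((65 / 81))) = -17890575 / 24167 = -740.29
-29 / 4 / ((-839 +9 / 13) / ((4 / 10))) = 377 / 108980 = 0.00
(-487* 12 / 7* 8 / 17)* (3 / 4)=-35064 / 119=-294.66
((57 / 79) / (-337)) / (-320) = 57 / 8519360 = 0.00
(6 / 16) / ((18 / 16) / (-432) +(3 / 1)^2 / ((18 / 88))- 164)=-144 / 46081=-0.00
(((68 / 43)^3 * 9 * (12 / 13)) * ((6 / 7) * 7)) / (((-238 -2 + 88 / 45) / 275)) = -315178776000 / 1383978349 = -227.73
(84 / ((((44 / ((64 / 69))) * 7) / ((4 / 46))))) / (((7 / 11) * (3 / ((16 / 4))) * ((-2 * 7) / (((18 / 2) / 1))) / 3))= -2304 / 25921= -0.09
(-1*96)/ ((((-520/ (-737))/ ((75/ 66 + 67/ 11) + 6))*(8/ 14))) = -409437/ 130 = -3149.52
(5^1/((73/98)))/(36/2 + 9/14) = 0.36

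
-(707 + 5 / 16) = -11317 / 16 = -707.31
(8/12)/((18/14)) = 14/27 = 0.52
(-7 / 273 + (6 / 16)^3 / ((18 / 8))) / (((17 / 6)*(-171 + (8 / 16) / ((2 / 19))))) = 11 / 2351440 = 0.00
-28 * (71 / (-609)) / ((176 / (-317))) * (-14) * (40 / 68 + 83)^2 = 10969979321 / 19074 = 575127.36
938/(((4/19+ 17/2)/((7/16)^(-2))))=1303552/2317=562.60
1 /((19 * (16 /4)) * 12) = 1 /912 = 0.00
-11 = -11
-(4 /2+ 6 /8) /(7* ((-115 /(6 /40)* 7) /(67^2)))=148137 /450800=0.33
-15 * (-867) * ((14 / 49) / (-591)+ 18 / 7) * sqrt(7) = 46107060 * sqrt(7) / 1379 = 88461.07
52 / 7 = 7.43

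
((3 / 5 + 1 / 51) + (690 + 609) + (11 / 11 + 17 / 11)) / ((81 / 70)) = 51136022 / 45441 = 1125.33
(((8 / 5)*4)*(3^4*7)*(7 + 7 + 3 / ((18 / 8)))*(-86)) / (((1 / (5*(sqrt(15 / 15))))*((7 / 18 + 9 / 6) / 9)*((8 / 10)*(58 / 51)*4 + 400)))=-259553160 / 919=-282429.99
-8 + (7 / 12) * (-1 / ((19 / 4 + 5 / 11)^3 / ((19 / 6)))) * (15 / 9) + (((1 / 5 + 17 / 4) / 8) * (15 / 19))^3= -578422985344308739 / 72875399573569536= -7.94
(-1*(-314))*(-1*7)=-2198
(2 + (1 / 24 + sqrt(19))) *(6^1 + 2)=49 / 3 + 8 *sqrt(19)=51.20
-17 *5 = -85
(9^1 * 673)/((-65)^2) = 6057/4225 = 1.43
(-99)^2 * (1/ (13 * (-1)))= -9801/ 13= -753.92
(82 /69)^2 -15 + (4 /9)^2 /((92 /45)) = -64231 /4761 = -13.49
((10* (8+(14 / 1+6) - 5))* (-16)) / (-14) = 1840 / 7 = 262.86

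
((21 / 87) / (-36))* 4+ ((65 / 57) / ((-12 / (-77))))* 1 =144613 / 19836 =7.29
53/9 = 5.89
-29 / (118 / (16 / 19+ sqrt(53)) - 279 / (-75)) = 622601725 / 3145140127 - 772088750 * sqrt(53) / 3145140127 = -1.59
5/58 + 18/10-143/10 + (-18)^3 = -169488/29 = -5844.41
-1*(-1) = 1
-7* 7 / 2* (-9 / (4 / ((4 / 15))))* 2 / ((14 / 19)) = 399 / 10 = 39.90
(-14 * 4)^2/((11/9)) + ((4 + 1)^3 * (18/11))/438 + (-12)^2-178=2033425/803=2532.29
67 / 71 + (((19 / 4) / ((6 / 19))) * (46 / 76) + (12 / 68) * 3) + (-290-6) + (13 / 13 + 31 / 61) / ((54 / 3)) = -3025245947 / 10602288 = -285.34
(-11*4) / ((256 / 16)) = -11 / 4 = -2.75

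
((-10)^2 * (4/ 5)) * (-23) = -1840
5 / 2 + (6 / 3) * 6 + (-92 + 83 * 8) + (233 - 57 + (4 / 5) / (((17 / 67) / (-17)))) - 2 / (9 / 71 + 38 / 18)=1012449 / 1430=708.01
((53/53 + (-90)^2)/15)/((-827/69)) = -186323/4135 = -45.06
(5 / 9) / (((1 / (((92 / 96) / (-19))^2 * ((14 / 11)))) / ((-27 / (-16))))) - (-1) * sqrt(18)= 18515 / 6099456+3 * sqrt(2)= 4.25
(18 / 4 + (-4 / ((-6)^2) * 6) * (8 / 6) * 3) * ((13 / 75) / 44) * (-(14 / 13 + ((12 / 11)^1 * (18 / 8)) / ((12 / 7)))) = -0.02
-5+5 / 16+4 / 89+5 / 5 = -5187 / 1424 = -3.64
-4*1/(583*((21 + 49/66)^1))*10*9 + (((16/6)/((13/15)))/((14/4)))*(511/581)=12224192/16412669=0.74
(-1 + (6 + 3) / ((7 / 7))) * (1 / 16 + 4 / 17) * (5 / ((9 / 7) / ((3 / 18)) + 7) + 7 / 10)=5103 / 2060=2.48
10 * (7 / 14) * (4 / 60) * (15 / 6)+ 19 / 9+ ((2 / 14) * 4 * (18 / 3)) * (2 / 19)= 7913 / 2394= 3.31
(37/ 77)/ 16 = 37/ 1232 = 0.03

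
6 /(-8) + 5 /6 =1 /12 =0.08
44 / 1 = 44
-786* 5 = -3930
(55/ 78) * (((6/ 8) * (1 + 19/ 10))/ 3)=319/ 624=0.51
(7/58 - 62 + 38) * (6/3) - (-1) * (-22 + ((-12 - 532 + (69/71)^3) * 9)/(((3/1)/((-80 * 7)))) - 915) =9459732431662/10379419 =911393.25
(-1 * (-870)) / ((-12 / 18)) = -1305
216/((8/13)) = 351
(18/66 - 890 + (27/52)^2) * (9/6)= -79368087/59488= -1334.19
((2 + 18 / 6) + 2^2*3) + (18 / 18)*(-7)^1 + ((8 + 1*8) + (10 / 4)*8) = 46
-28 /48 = -7 /12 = -0.58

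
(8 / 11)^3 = 512 / 1331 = 0.38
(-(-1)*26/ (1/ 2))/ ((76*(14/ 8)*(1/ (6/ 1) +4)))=312/ 3325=0.09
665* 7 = 4655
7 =7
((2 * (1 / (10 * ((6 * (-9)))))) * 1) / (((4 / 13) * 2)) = -13 / 2160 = -0.01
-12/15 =-4/5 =-0.80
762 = 762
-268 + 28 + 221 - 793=-812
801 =801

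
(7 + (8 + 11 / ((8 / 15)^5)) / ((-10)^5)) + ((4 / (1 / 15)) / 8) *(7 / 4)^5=426296984731 / 3276800000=130.10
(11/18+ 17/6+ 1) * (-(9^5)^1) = -262440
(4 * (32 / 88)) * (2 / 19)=32 / 209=0.15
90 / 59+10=680 / 59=11.53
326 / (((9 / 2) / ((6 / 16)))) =163 / 6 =27.17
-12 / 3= -4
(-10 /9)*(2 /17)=-0.13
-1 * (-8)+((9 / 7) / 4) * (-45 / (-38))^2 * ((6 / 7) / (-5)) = 1121161 / 141512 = 7.92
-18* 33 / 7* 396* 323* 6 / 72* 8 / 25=-50651568 / 175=-289437.53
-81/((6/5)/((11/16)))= -1485/32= -46.41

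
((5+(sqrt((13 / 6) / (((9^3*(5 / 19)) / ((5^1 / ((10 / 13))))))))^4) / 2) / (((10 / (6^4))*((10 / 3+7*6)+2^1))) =9576248521 / 1397493000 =6.85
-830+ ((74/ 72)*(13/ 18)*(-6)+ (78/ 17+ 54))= -1424489/ 1836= -775.87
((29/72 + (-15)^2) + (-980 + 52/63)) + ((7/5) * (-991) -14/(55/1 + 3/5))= -750097867/350280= -2141.42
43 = 43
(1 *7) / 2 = 7 / 2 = 3.50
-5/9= -0.56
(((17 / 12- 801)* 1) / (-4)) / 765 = 1919 / 7344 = 0.26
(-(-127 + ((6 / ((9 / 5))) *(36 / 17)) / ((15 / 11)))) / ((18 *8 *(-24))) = -2071 / 58752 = -0.04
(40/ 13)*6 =18.46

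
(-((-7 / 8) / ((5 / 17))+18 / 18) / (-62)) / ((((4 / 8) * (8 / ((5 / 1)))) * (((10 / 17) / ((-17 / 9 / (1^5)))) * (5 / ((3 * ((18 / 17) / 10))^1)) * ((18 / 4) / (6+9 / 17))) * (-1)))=-2923 / 248000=-0.01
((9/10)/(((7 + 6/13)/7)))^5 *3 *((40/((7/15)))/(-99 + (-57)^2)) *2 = 7520096762451/107341753212500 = 0.07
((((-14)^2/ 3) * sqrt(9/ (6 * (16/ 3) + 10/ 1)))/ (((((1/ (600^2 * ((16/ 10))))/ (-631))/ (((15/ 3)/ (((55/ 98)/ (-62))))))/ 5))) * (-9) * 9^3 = -338077626647040000 * sqrt(42)/ 11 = -199181221293873620.74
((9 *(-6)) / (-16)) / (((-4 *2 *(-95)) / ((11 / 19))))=0.00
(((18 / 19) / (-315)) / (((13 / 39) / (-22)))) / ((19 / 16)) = 2112 / 12635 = 0.17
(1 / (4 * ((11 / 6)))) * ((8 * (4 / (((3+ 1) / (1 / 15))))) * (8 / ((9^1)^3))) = 32 / 40095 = 0.00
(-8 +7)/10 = -0.10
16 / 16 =1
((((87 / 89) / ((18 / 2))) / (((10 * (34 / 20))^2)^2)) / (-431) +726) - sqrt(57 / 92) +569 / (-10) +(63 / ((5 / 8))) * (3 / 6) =13830727062305 / 19222692234 - sqrt(1311) / 46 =718.71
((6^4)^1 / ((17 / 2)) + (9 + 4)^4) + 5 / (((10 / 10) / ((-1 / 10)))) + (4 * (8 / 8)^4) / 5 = 4881341 / 170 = 28713.77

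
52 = 52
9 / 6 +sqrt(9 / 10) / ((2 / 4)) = 3 / 2 +3 * sqrt(10) / 5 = 3.40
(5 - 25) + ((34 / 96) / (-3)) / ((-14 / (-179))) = -43363 / 2016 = -21.51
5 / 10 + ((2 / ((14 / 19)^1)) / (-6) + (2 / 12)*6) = 1.05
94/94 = 1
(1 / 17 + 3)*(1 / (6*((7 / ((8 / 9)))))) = 208 / 3213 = 0.06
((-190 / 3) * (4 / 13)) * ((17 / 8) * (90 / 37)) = -48450 / 481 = -100.73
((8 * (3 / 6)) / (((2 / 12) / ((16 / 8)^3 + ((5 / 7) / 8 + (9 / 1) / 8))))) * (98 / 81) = 2408 / 9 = 267.56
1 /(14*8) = 0.01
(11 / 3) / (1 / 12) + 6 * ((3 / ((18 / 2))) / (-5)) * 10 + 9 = 49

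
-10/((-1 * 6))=5/3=1.67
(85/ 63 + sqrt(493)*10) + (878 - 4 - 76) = 10*sqrt(493) + 50359/ 63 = 1021.39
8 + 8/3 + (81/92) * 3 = 3673/276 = 13.31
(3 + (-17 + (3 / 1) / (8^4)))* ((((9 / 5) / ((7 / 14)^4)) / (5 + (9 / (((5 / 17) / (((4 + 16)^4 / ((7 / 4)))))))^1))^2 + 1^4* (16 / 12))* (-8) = 549806189338604662493 / 3681930498059760000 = 149.33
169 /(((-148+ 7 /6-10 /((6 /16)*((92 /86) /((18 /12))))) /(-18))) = 419796 /25423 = 16.51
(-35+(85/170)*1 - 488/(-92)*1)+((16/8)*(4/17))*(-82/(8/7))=-49235/782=-62.96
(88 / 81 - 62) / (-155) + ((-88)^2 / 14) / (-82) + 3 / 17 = -378327319 / 61255845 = -6.18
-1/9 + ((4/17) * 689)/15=8183/765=10.70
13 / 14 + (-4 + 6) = 41 / 14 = 2.93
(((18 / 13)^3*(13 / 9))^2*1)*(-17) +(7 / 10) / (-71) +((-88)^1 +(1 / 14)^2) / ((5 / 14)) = -35226544853 / 70974085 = -496.33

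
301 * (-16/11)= -4816/11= -437.82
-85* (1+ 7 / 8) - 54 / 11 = -14457 / 88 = -164.28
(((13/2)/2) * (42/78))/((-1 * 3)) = -7/12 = -0.58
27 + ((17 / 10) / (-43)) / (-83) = 963647 / 35690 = 27.00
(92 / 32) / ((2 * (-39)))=-23 / 624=-0.04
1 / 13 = 0.08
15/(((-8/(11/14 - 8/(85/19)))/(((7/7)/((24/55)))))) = 65615/15232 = 4.31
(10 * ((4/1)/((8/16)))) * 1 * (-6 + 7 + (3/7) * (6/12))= 680/7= 97.14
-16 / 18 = -8 / 9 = -0.89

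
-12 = -12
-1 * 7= -7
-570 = -570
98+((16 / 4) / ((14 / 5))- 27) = 72.43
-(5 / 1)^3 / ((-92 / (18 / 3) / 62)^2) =-1081125 / 529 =-2043.71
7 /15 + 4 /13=0.77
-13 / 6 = -2.17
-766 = -766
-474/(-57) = 158/19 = 8.32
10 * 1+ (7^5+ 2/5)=84087/5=16817.40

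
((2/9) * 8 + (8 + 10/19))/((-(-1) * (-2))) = -881/171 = -5.15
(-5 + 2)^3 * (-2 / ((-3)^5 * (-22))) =1 / 99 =0.01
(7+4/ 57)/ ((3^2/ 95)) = 2015/ 27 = 74.63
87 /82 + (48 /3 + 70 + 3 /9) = 21499 /246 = 87.39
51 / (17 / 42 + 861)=2142 / 36179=0.06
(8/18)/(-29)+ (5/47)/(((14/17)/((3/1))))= 63923/171738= 0.37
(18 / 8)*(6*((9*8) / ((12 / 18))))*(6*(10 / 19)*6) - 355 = 518135 / 19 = 27270.26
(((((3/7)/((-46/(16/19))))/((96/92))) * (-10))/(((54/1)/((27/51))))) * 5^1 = 25/6783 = 0.00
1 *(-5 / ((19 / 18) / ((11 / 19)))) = -990 / 361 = -2.74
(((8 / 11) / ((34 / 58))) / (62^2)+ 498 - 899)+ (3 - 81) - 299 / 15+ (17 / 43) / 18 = -346975714949 / 695466090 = -498.91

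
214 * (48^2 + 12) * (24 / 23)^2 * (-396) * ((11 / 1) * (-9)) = 11191935338496 / 529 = 21156777577.50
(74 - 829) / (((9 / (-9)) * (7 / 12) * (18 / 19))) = 28690 / 21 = 1366.19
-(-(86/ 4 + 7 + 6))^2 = -4761/ 4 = -1190.25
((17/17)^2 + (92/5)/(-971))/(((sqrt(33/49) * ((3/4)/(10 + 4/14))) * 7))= 13856 * sqrt(33)/33985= 2.34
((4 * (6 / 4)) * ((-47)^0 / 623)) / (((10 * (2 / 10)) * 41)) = 3 / 25543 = 0.00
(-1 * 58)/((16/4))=-29/2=-14.50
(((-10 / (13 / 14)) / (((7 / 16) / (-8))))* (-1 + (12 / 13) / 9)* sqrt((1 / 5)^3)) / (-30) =1792* sqrt(5) / 7605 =0.53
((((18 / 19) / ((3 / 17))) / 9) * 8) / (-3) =-1.59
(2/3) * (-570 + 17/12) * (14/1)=-47761/9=-5306.78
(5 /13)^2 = 25 /169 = 0.15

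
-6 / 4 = -3 / 2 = -1.50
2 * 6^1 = 12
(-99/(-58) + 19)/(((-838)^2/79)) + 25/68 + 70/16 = 410685181/86551573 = 4.74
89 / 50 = 1.78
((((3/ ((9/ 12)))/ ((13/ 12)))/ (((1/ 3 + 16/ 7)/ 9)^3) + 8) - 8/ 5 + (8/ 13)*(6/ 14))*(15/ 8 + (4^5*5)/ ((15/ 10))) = 373463463503/ 698775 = 534454.53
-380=-380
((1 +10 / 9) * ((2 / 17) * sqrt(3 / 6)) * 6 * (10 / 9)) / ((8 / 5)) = 475 * sqrt(2) / 918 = 0.73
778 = 778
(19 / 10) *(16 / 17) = 152 / 85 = 1.79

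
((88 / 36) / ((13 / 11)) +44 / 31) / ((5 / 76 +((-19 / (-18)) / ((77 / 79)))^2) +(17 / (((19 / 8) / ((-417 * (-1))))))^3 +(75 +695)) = 2314969601175 / 17650882435902216740252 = 0.00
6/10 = 3/5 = 0.60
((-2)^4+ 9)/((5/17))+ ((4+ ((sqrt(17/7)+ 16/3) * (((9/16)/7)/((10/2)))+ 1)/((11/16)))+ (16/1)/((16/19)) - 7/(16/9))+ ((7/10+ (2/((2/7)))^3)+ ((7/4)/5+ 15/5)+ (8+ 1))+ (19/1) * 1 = 9 * sqrt(119)/2695+ 2961061/6160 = 480.73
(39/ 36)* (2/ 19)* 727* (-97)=-916747/ 114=-8041.64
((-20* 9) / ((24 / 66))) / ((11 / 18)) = -810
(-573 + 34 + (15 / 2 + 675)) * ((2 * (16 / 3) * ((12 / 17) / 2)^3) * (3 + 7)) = 3306240 / 4913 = 672.96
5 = 5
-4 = -4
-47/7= -6.71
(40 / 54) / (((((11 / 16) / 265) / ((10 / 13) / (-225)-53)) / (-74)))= 1119889.07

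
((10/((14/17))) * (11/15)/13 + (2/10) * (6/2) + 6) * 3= 9944/455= 21.85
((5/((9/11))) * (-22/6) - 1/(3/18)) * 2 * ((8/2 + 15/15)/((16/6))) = -3835/36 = -106.53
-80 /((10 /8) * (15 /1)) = -64 /15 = -4.27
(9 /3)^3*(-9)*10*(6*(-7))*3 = 306180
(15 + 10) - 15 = 10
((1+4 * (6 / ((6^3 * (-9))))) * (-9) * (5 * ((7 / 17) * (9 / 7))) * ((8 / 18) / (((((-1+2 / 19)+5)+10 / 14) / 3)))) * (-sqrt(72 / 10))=85120 * sqrt(5) / 10897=17.47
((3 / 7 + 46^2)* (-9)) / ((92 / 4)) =-133335 / 161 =-828.17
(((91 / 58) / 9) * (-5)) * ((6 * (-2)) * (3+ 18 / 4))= 2275 / 29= 78.45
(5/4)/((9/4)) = 5/9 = 0.56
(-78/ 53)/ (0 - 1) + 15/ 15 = 131/ 53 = 2.47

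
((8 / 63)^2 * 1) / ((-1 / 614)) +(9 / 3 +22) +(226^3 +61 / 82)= 3756824130895 / 325458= 11543191.84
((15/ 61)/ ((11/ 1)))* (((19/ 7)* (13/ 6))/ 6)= 1235/ 56364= 0.02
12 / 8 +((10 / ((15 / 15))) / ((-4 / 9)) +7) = -14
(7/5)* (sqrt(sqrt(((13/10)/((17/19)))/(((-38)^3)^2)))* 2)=7* 1615^(3/4)* 26^(1/4)/306850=0.01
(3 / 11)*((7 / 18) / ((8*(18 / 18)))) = 7 / 528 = 0.01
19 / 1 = 19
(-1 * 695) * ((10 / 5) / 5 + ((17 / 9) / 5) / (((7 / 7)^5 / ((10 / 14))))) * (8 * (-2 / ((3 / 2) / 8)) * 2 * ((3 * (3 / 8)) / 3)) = 1877056 / 63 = 29794.54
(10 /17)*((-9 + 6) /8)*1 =-15 /68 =-0.22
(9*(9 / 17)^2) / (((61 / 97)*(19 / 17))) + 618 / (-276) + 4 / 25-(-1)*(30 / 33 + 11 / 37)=25048800289 / 9221989150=2.72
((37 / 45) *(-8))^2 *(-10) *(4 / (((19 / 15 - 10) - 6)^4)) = -87616000 / 2385443281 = -0.04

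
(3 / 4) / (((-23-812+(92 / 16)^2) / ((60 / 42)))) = -40 / 29939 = -0.00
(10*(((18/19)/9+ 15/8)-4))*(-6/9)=13.46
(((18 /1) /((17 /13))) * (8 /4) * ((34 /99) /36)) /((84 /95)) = 1235 /4158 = 0.30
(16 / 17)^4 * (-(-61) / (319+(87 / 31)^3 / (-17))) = 59547680768 / 395246158085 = 0.15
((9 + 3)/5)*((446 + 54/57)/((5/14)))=1426656/475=3003.49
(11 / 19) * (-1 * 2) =-22 / 19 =-1.16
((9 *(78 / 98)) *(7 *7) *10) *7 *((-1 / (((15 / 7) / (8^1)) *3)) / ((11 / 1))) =-30576 / 11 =-2779.64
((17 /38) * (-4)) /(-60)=17 /570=0.03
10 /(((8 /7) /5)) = 175 /4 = 43.75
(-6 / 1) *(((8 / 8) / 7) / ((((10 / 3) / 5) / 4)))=-36 / 7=-5.14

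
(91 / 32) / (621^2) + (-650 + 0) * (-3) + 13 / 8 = 24084051823 / 12340512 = 1951.63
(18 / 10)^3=5.83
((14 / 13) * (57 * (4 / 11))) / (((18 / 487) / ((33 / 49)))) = 37012 / 91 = 406.73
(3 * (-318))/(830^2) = -477/344450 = -0.00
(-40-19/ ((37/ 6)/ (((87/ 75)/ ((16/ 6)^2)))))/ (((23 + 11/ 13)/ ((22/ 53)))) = -171439411/ 243164000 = -0.71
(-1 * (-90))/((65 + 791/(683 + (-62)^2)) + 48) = 203715/256171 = 0.80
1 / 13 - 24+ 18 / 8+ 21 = -35 / 52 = -0.67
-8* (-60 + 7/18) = 4292/9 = 476.89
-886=-886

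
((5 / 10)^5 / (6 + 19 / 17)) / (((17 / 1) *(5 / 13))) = 13 / 19360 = 0.00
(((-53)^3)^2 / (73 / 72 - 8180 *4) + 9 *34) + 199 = -1594644338953 / 2355767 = -676910.89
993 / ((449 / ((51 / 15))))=16881 / 2245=7.52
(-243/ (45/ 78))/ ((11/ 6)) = -12636/ 55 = -229.75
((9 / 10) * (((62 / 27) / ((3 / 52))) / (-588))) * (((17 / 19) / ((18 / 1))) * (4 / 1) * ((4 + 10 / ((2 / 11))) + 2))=-835822 / 1131165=-0.74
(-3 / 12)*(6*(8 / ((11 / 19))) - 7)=-835 / 44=-18.98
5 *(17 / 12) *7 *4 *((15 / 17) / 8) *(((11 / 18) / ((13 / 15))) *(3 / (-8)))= -9625 / 1664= -5.78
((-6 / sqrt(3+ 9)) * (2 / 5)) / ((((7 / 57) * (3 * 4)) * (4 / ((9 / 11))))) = -171 * sqrt(3) / 3080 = -0.10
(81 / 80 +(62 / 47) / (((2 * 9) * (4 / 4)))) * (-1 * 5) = -36743 / 6768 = -5.43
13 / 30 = 0.43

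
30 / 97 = 0.31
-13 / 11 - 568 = -6261 / 11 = -569.18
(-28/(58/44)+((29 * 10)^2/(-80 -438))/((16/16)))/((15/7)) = -1378994/16095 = -85.68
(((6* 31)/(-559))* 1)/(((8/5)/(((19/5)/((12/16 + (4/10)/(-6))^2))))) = -1590300/939679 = -1.69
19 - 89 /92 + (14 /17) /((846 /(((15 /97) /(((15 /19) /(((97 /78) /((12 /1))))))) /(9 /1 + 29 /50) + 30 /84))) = 167149653683 /9269119899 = 18.03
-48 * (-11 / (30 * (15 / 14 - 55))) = -1232 / 3775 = -0.33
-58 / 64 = -29 / 32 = -0.91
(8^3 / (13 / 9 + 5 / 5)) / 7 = 2304 / 77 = 29.92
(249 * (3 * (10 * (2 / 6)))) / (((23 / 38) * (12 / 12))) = 94620 / 23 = 4113.91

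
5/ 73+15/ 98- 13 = -12.78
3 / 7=0.43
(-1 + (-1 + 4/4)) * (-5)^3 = 125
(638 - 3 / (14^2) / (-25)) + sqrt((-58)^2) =3410403 / 4900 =696.00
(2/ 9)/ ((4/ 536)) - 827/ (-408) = 38929/ 1224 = 31.80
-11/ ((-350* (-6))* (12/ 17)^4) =-918731/ 43545600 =-0.02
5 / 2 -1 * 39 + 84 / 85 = -6037 / 170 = -35.51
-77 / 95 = -0.81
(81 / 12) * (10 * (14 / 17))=945 / 17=55.59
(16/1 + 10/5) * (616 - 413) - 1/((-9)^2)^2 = 23973893/6561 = 3654.00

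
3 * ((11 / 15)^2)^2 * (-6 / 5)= -1.04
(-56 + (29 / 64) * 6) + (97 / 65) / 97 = -110793 / 2080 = -53.27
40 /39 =1.03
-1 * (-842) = 842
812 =812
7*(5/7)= 5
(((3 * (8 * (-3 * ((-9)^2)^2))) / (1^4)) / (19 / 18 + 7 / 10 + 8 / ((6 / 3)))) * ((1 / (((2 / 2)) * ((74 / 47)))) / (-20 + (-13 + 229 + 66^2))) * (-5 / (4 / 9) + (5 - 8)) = 7118652195 / 43621816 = 163.19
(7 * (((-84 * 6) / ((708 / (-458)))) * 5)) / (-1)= -673260 / 59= -11411.19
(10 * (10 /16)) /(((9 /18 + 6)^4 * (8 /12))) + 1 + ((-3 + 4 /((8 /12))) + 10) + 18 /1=914102 /28561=32.01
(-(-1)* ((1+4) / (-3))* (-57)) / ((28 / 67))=6365 / 28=227.32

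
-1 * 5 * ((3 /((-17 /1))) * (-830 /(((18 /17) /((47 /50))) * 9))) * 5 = -19505 /54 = -361.20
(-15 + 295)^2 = 78400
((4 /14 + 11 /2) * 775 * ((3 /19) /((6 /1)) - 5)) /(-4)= 1694925 /304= 5575.41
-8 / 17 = -0.47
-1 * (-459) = 459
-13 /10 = -1.30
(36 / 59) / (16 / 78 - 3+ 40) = 0.02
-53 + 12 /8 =-103 /2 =-51.50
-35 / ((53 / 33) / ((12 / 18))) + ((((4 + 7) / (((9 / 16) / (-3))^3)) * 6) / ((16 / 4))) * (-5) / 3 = 5949130 / 1431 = 4157.32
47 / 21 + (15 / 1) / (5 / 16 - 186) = 134597 / 62391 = 2.16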